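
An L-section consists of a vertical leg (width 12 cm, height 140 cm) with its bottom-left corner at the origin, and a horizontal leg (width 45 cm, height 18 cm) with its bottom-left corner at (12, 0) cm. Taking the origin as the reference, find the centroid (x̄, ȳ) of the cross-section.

x̄ = 15.27 cm, ȳ = 50.16 cm

vertical leg: A = 12 × 140 = 1680.00, centroid at (6.00, 70.00).
horizontal leg: A = 45 × 18 = 810.00, centroid at (34.50, 9.00).
ΣA = 2490.00 cm², ΣAx̄ = 38025.00 cm³, ΣAȳ = 124890.00 cm³.
x̄ = 38025.00/2490.00 = 15.27 cm; ȳ = 124890.00/2490.00 = 50.16 cm.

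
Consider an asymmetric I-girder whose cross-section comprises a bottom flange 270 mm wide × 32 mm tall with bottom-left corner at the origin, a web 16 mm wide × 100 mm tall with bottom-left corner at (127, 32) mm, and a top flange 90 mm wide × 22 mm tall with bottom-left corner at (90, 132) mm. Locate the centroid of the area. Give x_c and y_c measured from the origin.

bottom flange: A = 270 × 32 = 8640.00, centroid at (135.00, 16.00).
web: A = 16 × 100 = 1600.00, centroid at (135.00, 82.00).
top flange: A = 90 × 22 = 1980.00, centroid at (135.00, 143.00).
ΣA = 12220.00 mm², ΣAx_c = 1649700.00 mm³, ΣAy_c = 552580.00 mm³.
x_c = 1649700.00/12220.00 = 135.00 mm; y_c = 552580.00/12220.00 = 45.22 mm.

x_c = 135.00 mm, y_c = 45.22 mm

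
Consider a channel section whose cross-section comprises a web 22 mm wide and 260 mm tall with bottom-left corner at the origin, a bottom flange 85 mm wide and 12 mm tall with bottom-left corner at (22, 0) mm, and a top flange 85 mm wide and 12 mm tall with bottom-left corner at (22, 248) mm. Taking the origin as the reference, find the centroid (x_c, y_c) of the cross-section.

web: A = 22 × 260 = 5720.00, centroid at (11.00, 130.00).
bottom flange: A = 85 × 12 = 1020.00, centroid at (64.50, 6.00).
top flange: A = 85 × 12 = 1020.00, centroid at (64.50, 254.00).
ΣA = 7760.00 mm²
ΣAx_c = (5720.00)(11.00) + (1020.00)(64.50) + (1020.00)(64.50) = 194500.00 mm³
ΣAy_c = (5720.00)(130.00) + (1020.00)(6.00) + (1020.00)(254.00) = 1008800.00 mm³
x_c = 194500.00 / 7760.00 = 25.06 mm
y_c = 1008800.00 / 7760.00 = 130.00 mm

x_c = 25.06 mm, y_c = 130.00 mm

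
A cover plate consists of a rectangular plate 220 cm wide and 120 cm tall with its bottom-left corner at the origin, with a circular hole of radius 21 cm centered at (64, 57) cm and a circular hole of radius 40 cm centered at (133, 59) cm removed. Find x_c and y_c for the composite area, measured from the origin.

plate: A = 220 × 120 = 26400.00, centroid at (110.00, 60.00).
hole 1: A = −π·21² = -1385.44, centroid at (64.00, 57.00).
hole 2: A = −π·40² = -5026.55, centroid at (133.00, 59.00).
ΣA = 19988.01 cm², ΣAx_c = 2146800.77 cm³, ΣAy_c = 1208463.44 cm³.
x_c = 2146800.77/19988.01 = 107.40 cm; y_c = 1208463.44/19988.01 = 60.46 cm.

x_c = 107.40 cm, y_c = 60.46 cm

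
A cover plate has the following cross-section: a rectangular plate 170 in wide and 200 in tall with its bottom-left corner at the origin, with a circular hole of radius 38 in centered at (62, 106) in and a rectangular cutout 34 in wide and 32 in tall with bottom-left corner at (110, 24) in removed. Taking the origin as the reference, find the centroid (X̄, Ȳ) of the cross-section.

plate: A = 170 × 200 = 34000.00, centroid at (85.00, 100.00).
hole 1: A = −π·38² = -4536.46, centroid at (62.00, 106.00).
hole 2: A = −(34 × 32) = -1088.00, centroid at (127.00, 40.00).
ΣA = 28375.54 in²
ΣAX̄ = (34000.00)(85.00) + (-4536.46)(62.00) + (-1088.00)(127.00) = 2470563.49 in³
ΣAȲ = (34000.00)(100.00) + (-4536.46)(106.00) + (-1088.00)(40.00) = 2875615.26 in³
X̄ = 2470563.49 / 28375.54 = 87.07 in
Ȳ = 2875615.26 / 28375.54 = 101.34 in

X̄ = 87.07 in, Ȳ = 101.34 in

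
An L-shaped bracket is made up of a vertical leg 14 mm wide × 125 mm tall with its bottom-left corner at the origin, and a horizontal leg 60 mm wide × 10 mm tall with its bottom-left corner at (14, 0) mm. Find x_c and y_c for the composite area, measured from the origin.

vertical leg: A = 14 × 125 = 1750.00, centroid at (7.00, 62.50).
horizontal leg: A = 60 × 10 = 600.00, centroid at (44.00, 5.00).
ΣA = 2350.00 mm²
ΣAx_c = (1750.00)(7.00) + (600.00)(44.00) = 38650.00 mm³
ΣAy_c = (1750.00)(62.50) + (600.00)(5.00) = 112375.00 mm³
x_c = 38650.00 / 2350.00 = 16.45 mm
y_c = 112375.00 / 2350.00 = 47.82 mm

x_c = 16.45 mm, y_c = 47.82 mm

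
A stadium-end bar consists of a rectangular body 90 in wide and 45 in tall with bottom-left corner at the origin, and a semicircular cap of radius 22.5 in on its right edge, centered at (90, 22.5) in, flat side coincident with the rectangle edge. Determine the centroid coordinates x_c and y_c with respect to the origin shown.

x_c = 53.95 in, y_c = 22.50 in

rectangular body: A = 90 × 45 = 4050.00, centroid at (45.00, 22.50).
semicircular end: A = ½π·22.5² = 795.22, centroid at (99.55, 22.50).
ΣA = 4845.22 in²
ΣAx_c = (4050.00)(45.00) + (795.22)(99.55) = 261413.16 in³
ΣAy_c = (4050.00)(22.50) + (795.22)(22.50) = 109017.35 in³
x_c = 261413.16 / 4845.22 = 53.95 in
y_c = 109017.35 / 4845.22 = 22.50 in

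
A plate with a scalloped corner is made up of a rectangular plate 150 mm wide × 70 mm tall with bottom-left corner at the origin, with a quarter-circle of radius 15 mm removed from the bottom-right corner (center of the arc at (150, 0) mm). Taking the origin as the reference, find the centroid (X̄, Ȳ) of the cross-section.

X̄ = 73.83 mm, Ȳ = 35.49 mm

Part | A | x̄ᵢ | ȳᵢ | A·x̄ᵢ | A·ȳᵢ
plate | 10500.00 | 75.00 | 35.00 | 787500.00 | 367500.00
removed quarter-circle | -176.71 | 143.63 | 6.37 | -25382.19 | -1125.00
Σ | 10323.29 |  |  | 762117.81 | 366375.00
X̄ = 762117.81 / 10323.29 = 73.83 mm
Ȳ = 366375.00 / 10323.29 = 35.49 mm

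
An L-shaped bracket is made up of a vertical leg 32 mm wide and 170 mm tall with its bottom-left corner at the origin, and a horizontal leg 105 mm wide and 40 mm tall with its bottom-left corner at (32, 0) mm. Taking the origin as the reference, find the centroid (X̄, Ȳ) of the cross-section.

Part | A | x̄ᵢ | ȳᵢ | A·x̄ᵢ | A·ȳᵢ
vertical leg | 5440.00 | 16.00 | 85.00 | 87040.00 | 462400.00
horizontal leg | 4200.00 | 84.50 | 20.00 | 354900.00 | 84000.00
Σ | 9640.00 |  |  | 441940.00 | 546400.00
X̄ = 441940.00 / 9640.00 = 45.84 mm
Ȳ = 546400.00 / 9640.00 = 56.68 mm

X̄ = 45.84 mm, Ȳ = 56.68 mm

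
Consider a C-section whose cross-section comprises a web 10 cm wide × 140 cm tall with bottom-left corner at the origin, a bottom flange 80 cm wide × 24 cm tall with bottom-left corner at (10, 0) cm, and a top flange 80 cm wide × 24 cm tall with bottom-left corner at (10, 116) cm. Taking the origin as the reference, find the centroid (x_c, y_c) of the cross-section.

Part | A | x̄ᵢ | ȳᵢ | A·x̄ᵢ | A·ȳᵢ
web | 1400.00 | 5.00 | 70.00 | 7000.00 | 98000.00
bottom flange | 1920.00 | 50.00 | 12.00 | 96000.00 | 23040.00
top flange | 1920.00 | 50.00 | 128.00 | 96000.00 | 245760.00
Σ | 5240.00 |  |  | 199000.00 | 366800.00
x_c = 199000.00 / 5240.00 = 37.98 cm
y_c = 366800.00 / 5240.00 = 70.00 cm

x_c = 37.98 cm, y_c = 70.00 cm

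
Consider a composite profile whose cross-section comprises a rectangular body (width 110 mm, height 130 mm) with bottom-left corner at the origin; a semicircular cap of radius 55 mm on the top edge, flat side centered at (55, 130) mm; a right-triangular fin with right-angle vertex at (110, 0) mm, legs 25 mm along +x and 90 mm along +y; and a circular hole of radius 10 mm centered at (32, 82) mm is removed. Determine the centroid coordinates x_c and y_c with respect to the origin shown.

rectangular body: A = 110 × 130 = 14300.00, centroid at (55.00, 65.00).
semicircular top: A = ½π·55² = 4751.66, centroid at (55.00, 153.34).
triangular fin: A = ½·25·90 = 1125.00, centroid at (118.33, 30.00).
hole: A = −π·10² = -314.16, centroid at (32.00, 82.00).
ΣA = 19862.50 mm², ΣAx_c = 1170913.14 mm³, ΣAy_c = 1666121.26 mm³.
x_c = 1170913.14/19862.50 = 58.95 mm; y_c = 1666121.26/19862.50 = 83.88 mm.

x_c = 58.95 mm, y_c = 83.88 mm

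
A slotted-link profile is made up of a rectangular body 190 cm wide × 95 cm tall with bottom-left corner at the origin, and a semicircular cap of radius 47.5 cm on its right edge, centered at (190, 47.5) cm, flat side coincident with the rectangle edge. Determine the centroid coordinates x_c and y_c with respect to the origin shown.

Part | A | x̄ᵢ | ȳᵢ | A·x̄ᵢ | A·ȳᵢ
rectangular body | 18050.00 | 95.00 | 47.50 | 1714750.00 | 857375.00
semicircular end | 3544.11 | 210.16 | 47.50 | 744828.67 | 168345.19
Σ | 21594.11 |  |  | 2459578.67 | 1025720.19
x_c = 2459578.67 / 21594.11 = 113.90 cm
y_c = 1025720.19 / 21594.11 = 47.50 cm

x_c = 113.90 cm, y_c = 47.50 cm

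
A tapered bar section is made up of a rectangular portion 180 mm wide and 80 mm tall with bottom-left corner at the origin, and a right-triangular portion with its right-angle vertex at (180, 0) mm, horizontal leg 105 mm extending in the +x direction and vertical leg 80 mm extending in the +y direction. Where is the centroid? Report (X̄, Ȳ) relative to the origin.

rectangular portion: A = 180 × 80 = 14400.00, centroid at (90.00, 40.00).
triangular portion: A = ½·105·80 = 4200.00, centroid at (215.00, 26.67).
ΣA = 18600.00 mm², ΣAX̄ = 2199000.00 mm³, ΣAȲ = 688000.00 mm³.
X̄ = 2199000.00/18600.00 = 118.23 mm; Ȳ = 688000.00/18600.00 = 36.99 mm.

X̄ = 118.23 mm, Ȳ = 36.99 mm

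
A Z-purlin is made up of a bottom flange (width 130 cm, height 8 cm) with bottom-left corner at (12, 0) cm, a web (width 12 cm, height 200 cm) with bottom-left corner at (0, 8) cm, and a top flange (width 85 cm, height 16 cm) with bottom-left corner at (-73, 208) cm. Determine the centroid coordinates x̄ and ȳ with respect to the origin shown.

x̄ = 11.04 cm, ȳ = 116.07 cm

Part | A | x̄ᵢ | ȳᵢ | A·x̄ᵢ | A·ȳᵢ
bottom flange | 1040.00 | 77.00 | 4.00 | 80080.00 | 4160.00
web | 2400.00 | 6.00 | 108.00 | 14400.00 | 259200.00
top flange | 1360.00 | -30.50 | 216.00 | -41480.00 | 293760.00
Σ | 4800.00 |  |  | 53000.00 | 557120.00
x̄ = 53000.00 / 4800.00 = 11.04 cm
ȳ = 557120.00 / 4800.00 = 116.07 cm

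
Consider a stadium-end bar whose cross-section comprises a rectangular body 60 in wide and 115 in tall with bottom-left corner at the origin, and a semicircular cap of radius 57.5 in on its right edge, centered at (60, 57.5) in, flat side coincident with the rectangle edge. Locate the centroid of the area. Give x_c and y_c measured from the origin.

x_c = 53.36 in, y_c = 57.50 in

rectangular body: A = 60 × 115 = 6900.00, centroid at (30.00, 57.50).
semicircular end: A = ½π·57.5² = 5193.45, centroid at (84.40, 57.50).
ΣA = 12093.45 in², ΣAx_c = 645346.30 in³, ΣAy_c = 695373.11 in³.
x_c = 645346.30/12093.45 = 53.36 in; y_c = 695373.11/12093.45 = 57.50 in.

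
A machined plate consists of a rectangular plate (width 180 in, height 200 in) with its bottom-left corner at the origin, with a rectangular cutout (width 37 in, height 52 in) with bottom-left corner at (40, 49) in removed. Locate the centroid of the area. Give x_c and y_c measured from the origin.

x_c = 91.78 in, y_c = 101.41 in

Part | A | x̄ᵢ | ȳᵢ | A·x̄ᵢ | A·ȳᵢ
plate | 36000.00 | 90.00 | 100.00 | 3240000.00 | 3600000.00
hole | -1924.00 | 58.50 | 75.00 | -112554.00 | -144300.00
Σ | 34076.00 |  |  | 3127446.00 | 3455700.00
x_c = 3127446.00 / 34076.00 = 91.78 in
y_c = 3455700.00 / 34076.00 = 101.41 in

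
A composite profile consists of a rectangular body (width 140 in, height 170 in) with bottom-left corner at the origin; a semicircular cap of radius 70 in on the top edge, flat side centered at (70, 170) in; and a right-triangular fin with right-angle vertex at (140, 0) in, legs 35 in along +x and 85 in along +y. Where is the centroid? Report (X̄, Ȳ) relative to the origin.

Part | A | x̄ᵢ | ȳᵢ | A·x̄ᵢ | A·ȳᵢ
rectangular body | 23800.00 | 70.00 | 85.00 | 1666000.00 | 2023000.00
semicircular top | 7696.90 | 70.00 | 199.71 | 538783.14 | 1537140.01
triangular fin | 1487.50 | 151.67 | 28.33 | 225604.17 | 42145.83
Σ | 32984.40 |  |  | 2430387.31 | 3602285.84
X̄ = 2430387.31 / 32984.40 = 73.68 in
Ȳ = 3602285.84 / 32984.40 = 109.21 in

X̄ = 73.68 in, Ȳ = 109.21 in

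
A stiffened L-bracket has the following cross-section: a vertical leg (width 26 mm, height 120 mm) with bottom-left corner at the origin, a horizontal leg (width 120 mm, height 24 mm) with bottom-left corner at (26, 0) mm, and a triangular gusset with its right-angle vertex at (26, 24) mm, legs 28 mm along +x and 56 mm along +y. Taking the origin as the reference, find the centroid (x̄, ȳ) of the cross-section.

vertical leg: A = 26 × 120 = 3120.00, centroid at (13.00, 60.00).
horizontal leg: A = 120 × 24 = 2880.00, centroid at (86.00, 12.00).
gusset: A = ½·28·56 = 784.00, centroid at (35.33, 42.67).
ΣA = 6784.00 mm², ΣAx̄ = 315941.33 mm³, ΣAȳ = 255210.67 mm³.
x̄ = 315941.33/6784.00 = 46.57 mm; ȳ = 255210.67/6784.00 = 37.62 mm.

x̄ = 46.57 mm, ȳ = 37.62 mm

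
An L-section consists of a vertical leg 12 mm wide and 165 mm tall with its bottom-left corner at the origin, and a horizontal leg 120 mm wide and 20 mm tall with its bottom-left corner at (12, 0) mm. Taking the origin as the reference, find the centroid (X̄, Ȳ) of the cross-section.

vertical leg: A = 12 × 165 = 1980.00, centroid at (6.00, 82.50).
horizontal leg: A = 120 × 20 = 2400.00, centroid at (72.00, 10.00).
ΣA = 4380.00 mm²
ΣAX̄ = (1980.00)(6.00) + (2400.00)(72.00) = 184680.00 mm³
ΣAȲ = (1980.00)(82.50) + (2400.00)(10.00) = 187350.00 mm³
X̄ = 184680.00 / 4380.00 = 42.16 mm
Ȳ = 187350.00 / 4380.00 = 42.77 mm

X̄ = 42.16 mm, Ȳ = 42.77 mm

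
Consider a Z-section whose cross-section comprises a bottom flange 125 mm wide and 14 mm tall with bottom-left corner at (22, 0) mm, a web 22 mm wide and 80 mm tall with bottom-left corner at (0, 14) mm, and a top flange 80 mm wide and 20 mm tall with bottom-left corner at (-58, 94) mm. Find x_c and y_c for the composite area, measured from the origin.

bottom flange: A = 125 × 14 = 1750.00, centroid at (84.50, 7.00).
web: A = 22 × 80 = 1760.00, centroid at (11.00, 54.00).
top flange: A = 80 × 20 = 1600.00, centroid at (-18.00, 104.00).
ΣA = 5110.00 mm², ΣAx_c = 138435.00 mm³, ΣAy_c = 273690.00 mm³.
x_c = 138435.00/5110.00 = 27.09 mm; y_c = 273690.00/5110.00 = 53.56 mm.

x_c = 27.09 mm, y_c = 53.56 mm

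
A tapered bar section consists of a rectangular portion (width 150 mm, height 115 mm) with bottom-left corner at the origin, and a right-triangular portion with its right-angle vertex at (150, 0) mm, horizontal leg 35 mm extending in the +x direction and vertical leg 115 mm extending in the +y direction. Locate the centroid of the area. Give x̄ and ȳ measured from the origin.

x̄ = 84.05 mm, ȳ = 55.50 mm

Part | A | x̄ᵢ | ȳᵢ | A·x̄ᵢ | A·ȳᵢ
rectangular portion | 17250.00 | 75.00 | 57.50 | 1293750.00 | 991875.00
triangular portion | 2012.50 | 161.67 | 38.33 | 325354.17 | 77145.83
Σ | 19262.50 |  |  | 1619104.17 | 1069020.83
x̄ = 1619104.17 / 19262.50 = 84.05 mm
ȳ = 1069020.83 / 19262.50 = 55.50 mm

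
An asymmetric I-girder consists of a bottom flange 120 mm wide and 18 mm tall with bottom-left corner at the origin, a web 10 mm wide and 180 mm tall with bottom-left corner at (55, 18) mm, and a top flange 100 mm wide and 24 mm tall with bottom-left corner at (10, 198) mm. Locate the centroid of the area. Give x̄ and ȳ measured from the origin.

x̄ = 60.00 mm, ȳ = 112.87 mm

Part | A | x̄ᵢ | ȳᵢ | A·x̄ᵢ | A·ȳᵢ
bottom flange | 2160.00 | 60.00 | 9.00 | 129600.00 | 19440.00
web | 1800.00 | 60.00 | 108.00 | 108000.00 | 194400.00
top flange | 2400.00 | 60.00 | 210.00 | 144000.00 | 504000.00
Σ | 6360.00 |  |  | 381600.00 | 717840.00
x̄ = 381600.00 / 6360.00 = 60.00 mm
ȳ = 717840.00 / 6360.00 = 112.87 mm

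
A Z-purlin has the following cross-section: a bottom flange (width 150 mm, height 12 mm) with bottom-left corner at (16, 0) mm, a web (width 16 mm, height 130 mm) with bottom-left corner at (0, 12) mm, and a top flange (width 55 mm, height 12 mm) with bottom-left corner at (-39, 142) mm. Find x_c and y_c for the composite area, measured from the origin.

Part | A | x̄ᵢ | ȳᵢ | A·x̄ᵢ | A·ȳᵢ
bottom flange | 1800.00 | 91.00 | 6.00 | 163800.00 | 10800.00
web | 2080.00 | 8.00 | 77.00 | 16640.00 | 160160.00
top flange | 660.00 | -11.50 | 148.00 | -7590.00 | 97680.00
Σ | 4540.00 |  |  | 172850.00 | 268640.00
x_c = 172850.00 / 4540.00 = 38.07 mm
y_c = 268640.00 / 4540.00 = 59.17 mm

x_c = 38.07 mm, y_c = 59.17 mm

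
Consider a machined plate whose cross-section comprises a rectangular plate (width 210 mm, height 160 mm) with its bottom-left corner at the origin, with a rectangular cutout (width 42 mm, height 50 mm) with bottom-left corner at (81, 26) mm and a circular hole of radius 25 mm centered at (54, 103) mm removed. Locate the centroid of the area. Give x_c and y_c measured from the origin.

x_c = 108.60 mm, y_c = 80.53 mm

Part | A | x̄ᵢ | ȳᵢ | A·x̄ᵢ | A·ȳᵢ
plate | 33600.00 | 105.00 | 80.00 | 3528000.00 | 2688000.00
hole 1 | -2100.00 | 102.00 | 51.00 | -214200.00 | -107100.00
hole 2 | -1963.50 | 54.00 | 103.00 | -106028.75 | -202240.03
Σ | 29536.50 |  |  | 3207771.25 | 2378659.97
x_c = 3207771.25 / 29536.50 = 108.60 mm
y_c = 2378659.97 / 29536.50 = 80.53 mm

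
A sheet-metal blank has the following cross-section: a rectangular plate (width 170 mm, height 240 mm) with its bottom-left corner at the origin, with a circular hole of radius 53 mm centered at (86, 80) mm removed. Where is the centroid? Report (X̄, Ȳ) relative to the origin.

X̄ = 84.72 mm, Ȳ = 131.04 mm

plate: A = 170 × 240 = 40800.00, centroid at (85.00, 120.00).
hole: A = −π·53² = -8824.73, centroid at (86.00, 80.00).
ΣA = 31975.27 mm², ΣAX̄ = 2709072.90 mm³, ΣAȲ = 4190021.30 mm³.
X̄ = 2709072.90/31975.27 = 84.72 mm; Ȳ = 4190021.30/31975.27 = 131.04 mm.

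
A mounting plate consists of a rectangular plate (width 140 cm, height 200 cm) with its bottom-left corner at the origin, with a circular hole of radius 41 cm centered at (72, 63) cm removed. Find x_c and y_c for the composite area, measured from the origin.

Part | A | x̄ᵢ | ȳᵢ | A·x̄ᵢ | A·ȳᵢ
plate | 28000.00 | 70.00 | 100.00 | 1960000.00 | 2800000.00
hole | -5281.02 | 72.00 | 63.00 | -380233.24 | -332704.09
Σ | 22718.98 |  |  | 1579766.76 | 2467295.91
x_c = 1579766.76 / 22718.98 = 69.54 cm
y_c = 2467295.91 / 22718.98 = 108.60 cm

x_c = 69.54 cm, y_c = 108.60 cm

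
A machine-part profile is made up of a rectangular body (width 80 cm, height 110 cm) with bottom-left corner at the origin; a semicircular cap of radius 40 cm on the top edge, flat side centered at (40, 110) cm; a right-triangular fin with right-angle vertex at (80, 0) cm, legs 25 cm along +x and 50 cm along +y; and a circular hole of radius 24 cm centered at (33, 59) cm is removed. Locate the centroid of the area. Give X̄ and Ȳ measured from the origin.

X̄ = 44.23 cm, Ȳ = 69.78 cm

rectangular body: A = 80 × 110 = 8800.00, centroid at (40.00, 55.00).
semicircular top: A = ½π·40² = 2513.27, centroid at (40.00, 126.98).
triangular fin: A = ½·25·50 = 625.00, centroid at (88.33, 16.67).
hole: A = −π·24² = -1809.56, centroid at (33.00, 59.00).
ΣA = 10128.72 cm², ΣAX̄ = 448023.91 cm³, ΣAȲ = 706779.60 cm³.
X̄ = 448023.91/10128.72 = 44.23 cm; Ȳ = 706779.60/10128.72 = 69.78 cm.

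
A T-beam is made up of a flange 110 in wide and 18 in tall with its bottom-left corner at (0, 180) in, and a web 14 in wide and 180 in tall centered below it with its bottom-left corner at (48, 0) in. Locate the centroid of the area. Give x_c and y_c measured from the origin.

x_c = 55.00 in, y_c = 133.56 in

web: A = 14 × 180 = 2520.00, centroid at (55.00, 90.00).
flange: A = 110 × 18 = 1980.00, centroid at (55.00, 189.00).
ΣA = 4500.00 in², ΣAx_c = 247500.00 in³, ΣAy_c = 601020.00 in³.
x_c = 247500.00/4500.00 = 55.00 in; y_c = 601020.00/4500.00 = 133.56 in.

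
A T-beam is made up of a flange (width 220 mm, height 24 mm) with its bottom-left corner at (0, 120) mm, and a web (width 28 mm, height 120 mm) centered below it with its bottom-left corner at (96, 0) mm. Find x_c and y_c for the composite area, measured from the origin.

Part | A | x̄ᵢ | ȳᵢ | A·x̄ᵢ | A·ȳᵢ
web | 3360.00 | 110.00 | 60.00 | 369600.00 | 201600.00
flange | 5280.00 | 110.00 | 132.00 | 580800.00 | 696960.00
Σ | 8640.00 |  |  | 950400.00 | 898560.00
x_c = 950400.00 / 8640.00 = 110.00 mm
y_c = 898560.00 / 8640.00 = 104.00 mm

x_c = 110.00 mm, y_c = 104.00 mm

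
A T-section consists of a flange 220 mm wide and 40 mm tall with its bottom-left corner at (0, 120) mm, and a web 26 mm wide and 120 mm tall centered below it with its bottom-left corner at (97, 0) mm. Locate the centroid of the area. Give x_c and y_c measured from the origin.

Part | A | x̄ᵢ | ȳᵢ | A·x̄ᵢ | A·ȳᵢ
web | 3120.00 | 110.00 | 60.00 | 343200.00 | 187200.00
flange | 8800.00 | 110.00 | 140.00 | 968000.00 | 1232000.00
Σ | 11920.00 |  |  | 1311200.00 | 1419200.00
x_c = 1311200.00 / 11920.00 = 110.00 mm
y_c = 1419200.00 / 11920.00 = 119.06 mm

x_c = 110.00 mm, y_c = 119.06 mm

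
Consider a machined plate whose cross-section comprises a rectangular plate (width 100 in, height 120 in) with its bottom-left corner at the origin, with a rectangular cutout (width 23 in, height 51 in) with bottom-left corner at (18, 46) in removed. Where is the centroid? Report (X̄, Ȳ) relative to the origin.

X̄ = 52.22 in, Ȳ = 58.75 in

plate: A = 100 × 120 = 12000.00, centroid at (50.00, 60.00).
hole: A = −(23 × 51) = -1173.00, centroid at (29.50, 71.50).
ΣA = 10827.00 in², ΣAX̄ = 565396.50 in³, ΣAȲ = 636130.50 in³.
X̄ = 565396.50/10827.00 = 52.22 in; Ȳ = 636130.50/10827.00 = 58.75 in.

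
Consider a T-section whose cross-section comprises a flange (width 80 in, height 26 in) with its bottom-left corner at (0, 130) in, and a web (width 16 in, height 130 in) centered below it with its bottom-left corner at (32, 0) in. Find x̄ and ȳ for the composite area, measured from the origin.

web: A = 16 × 130 = 2080.00, centroid at (40.00, 65.00).
flange: A = 80 × 26 = 2080.00, centroid at (40.00, 143.00).
ΣA = 4160.00 in², ΣAx̄ = 166400.00 in³, ΣAȳ = 432640.00 in³.
x̄ = 166400.00/4160.00 = 40.00 in; ȳ = 432640.00/4160.00 = 104.00 in.

x̄ = 40.00 in, ȳ = 104.00 in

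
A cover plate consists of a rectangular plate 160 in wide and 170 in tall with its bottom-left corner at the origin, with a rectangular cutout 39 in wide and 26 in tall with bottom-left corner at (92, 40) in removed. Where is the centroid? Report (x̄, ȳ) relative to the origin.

plate: A = 160 × 170 = 27200.00, centroid at (80.00, 85.00).
hole: A = −(39 × 26) = -1014.00, centroid at (111.50, 53.00).
ΣA = 26186.00 in², ΣAx̄ = 2062939.00 in³, ΣAȳ = 2258258.00 in³.
x̄ = 2062939.00/26186.00 = 78.78 in; ȳ = 2258258.00/26186.00 = 86.24 in.

x̄ = 78.78 in, ȳ = 86.24 in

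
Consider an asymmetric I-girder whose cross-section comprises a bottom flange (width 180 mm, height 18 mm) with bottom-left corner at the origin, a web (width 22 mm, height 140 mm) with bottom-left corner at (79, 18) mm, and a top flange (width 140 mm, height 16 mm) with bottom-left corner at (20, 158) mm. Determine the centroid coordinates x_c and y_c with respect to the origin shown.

bottom flange: A = 180 × 18 = 3240.00, centroid at (90.00, 9.00).
web: A = 22 × 140 = 3080.00, centroid at (90.00, 88.00).
top flange: A = 140 × 16 = 2240.00, centroid at (90.00, 166.00).
ΣA = 8560.00 mm²
ΣAx_c = (3240.00)(90.00) + (3080.00)(90.00) + (2240.00)(90.00) = 770400.00 mm³
ΣAy_c = (3240.00)(9.00) + (3080.00)(88.00) + (2240.00)(166.00) = 672040.00 mm³
x_c = 770400.00 / 8560.00 = 90.00 mm
y_c = 672040.00 / 8560.00 = 78.51 mm

x_c = 90.00 mm, y_c = 78.51 mm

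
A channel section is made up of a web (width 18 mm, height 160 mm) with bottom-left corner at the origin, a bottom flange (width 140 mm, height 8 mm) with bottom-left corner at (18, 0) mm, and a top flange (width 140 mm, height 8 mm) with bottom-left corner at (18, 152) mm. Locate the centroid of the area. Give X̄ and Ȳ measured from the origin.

web: A = 18 × 160 = 2880.00, centroid at (9.00, 80.00).
bottom flange: A = 140 × 8 = 1120.00, centroid at (88.00, 4.00).
top flange: A = 140 × 8 = 1120.00, centroid at (88.00, 156.00).
ΣA = 5120.00 mm²
ΣAX̄ = (2880.00)(9.00) + (1120.00)(88.00) + (1120.00)(88.00) = 223040.00 mm³
ΣAȲ = (2880.00)(80.00) + (1120.00)(4.00) + (1120.00)(156.00) = 409600.00 mm³
X̄ = 223040.00 / 5120.00 = 43.56 mm
Ȳ = 409600.00 / 5120.00 = 80.00 mm

X̄ = 43.56 mm, Ȳ = 80.00 mm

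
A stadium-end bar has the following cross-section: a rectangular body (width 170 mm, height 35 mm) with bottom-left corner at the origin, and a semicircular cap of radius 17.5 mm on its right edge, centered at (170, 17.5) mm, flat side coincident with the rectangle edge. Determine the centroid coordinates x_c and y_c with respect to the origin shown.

Part | A | x̄ᵢ | ȳᵢ | A·x̄ᵢ | A·ȳᵢ
rectangular body | 5950.00 | 85.00 | 17.50 | 505750.00 | 104125.00
semicircular end | 481.06 | 177.43 | 17.50 | 85352.50 | 8418.49
Σ | 6431.06 |  |  | 591102.50 | 112543.49
x_c = 591102.50 / 6431.06 = 91.91 mm
y_c = 112543.49 / 6431.06 = 17.50 mm

x_c = 91.91 mm, y_c = 17.50 mm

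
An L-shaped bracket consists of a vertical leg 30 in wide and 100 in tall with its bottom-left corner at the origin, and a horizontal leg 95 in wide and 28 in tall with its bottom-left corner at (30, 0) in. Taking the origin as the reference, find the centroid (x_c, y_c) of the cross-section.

x_c = 44.37 in, y_c = 33.08 in

vertical leg: A = 30 × 100 = 3000.00, centroid at (15.00, 50.00).
horizontal leg: A = 95 × 28 = 2660.00, centroid at (77.50, 14.00).
ΣA = 5660.00 in²
ΣAx_c = (3000.00)(15.00) + (2660.00)(77.50) = 251150.00 in³
ΣAy_c = (3000.00)(50.00) + (2660.00)(14.00) = 187240.00 in³
x_c = 251150.00 / 5660.00 = 44.37 in
y_c = 187240.00 / 5660.00 = 33.08 in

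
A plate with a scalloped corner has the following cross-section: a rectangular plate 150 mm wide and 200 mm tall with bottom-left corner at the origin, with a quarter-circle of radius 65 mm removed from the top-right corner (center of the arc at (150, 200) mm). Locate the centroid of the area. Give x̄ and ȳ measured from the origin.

x̄ = 69.10 mm, ȳ = 90.99 mm

plate: A = 150 × 200 = 30000.00, centroid at (75.00, 100.00).
removed quarter-circle: A = −¼π·65² = -3318.31, centroid at (122.41, 172.41).
ΣA = 26681.69 mm²
ΣAx̄ = (30000.00)(75.00) + (-3318.31)(122.41) = 1843795.58 mm³
ΣAȳ = (30000.00)(100.00) + (-3318.31)(172.41) = 2427880.22 mm³
x̄ = 1843795.58 / 26681.69 = 69.10 mm
ȳ = 2427880.22 / 26681.69 = 90.99 mm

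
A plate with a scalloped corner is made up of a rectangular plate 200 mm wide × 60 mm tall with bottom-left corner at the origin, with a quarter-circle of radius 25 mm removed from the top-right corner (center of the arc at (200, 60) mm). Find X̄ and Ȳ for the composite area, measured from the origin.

plate: A = 200 × 60 = 12000.00, centroid at (100.00, 30.00).
removed quarter-circle: A = −¼π·25² = -490.87, centroid at (189.39, 49.39).
ΣA = 11509.13 mm²
ΣAX̄ = (12000.00)(100.00) + (-490.87)(189.39) = 1107033.56 mm³
ΣAȲ = (12000.00)(30.00) + (-490.87)(49.39) = 335755.90 mm³
X̄ = 1107033.56 / 11509.13 = 96.19 mm
Ȳ = 335755.90 / 11509.13 = 29.17 mm

X̄ = 96.19 mm, Ȳ = 29.17 mm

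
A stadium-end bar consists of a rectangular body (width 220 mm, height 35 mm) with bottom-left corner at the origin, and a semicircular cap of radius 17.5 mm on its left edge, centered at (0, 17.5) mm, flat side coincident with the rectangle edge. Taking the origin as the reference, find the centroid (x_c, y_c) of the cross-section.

x_c = 103.10 mm, y_c = 17.50 mm

rectangular body: A = 220 × 35 = 7700.00, centroid at (110.00, 17.50).
semicircular end: A = ½π·17.5² = 481.06, centroid at (-7.43, 17.50).
ΣA = 8181.06 mm², ΣAx_c = 843427.08 mm³, ΣAy_c = 143168.49 mm³.
x_c = 843427.08/8181.06 = 103.10 mm; y_c = 143168.49/8181.06 = 17.50 mm.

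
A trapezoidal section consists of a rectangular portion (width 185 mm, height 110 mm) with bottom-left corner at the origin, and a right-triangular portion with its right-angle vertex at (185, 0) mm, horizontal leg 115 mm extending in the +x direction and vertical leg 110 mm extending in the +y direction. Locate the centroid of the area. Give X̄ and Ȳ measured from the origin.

Part | A | x̄ᵢ | ȳᵢ | A·x̄ᵢ | A·ȳᵢ
rectangular portion | 20350.00 | 92.50 | 55.00 | 1882375.00 | 1119250.00
triangular portion | 6325.00 | 223.33 | 36.67 | 1412583.33 | 231916.67
Σ | 26675.00 |  |  | 3294958.33 | 1351166.67
X̄ = 3294958.33 / 26675.00 = 123.52 mm
Ȳ = 1351166.67 / 26675.00 = 50.65 mm

X̄ = 123.52 mm, Ȳ = 50.65 mm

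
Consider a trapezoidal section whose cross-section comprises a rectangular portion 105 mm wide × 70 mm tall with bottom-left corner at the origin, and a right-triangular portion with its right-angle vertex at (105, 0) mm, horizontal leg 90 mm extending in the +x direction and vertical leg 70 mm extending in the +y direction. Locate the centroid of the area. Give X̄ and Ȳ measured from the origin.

X̄ = 77.25 mm, Ȳ = 31.50 mm

rectangular portion: A = 105 × 70 = 7350.00, centroid at (52.50, 35.00).
triangular portion: A = ½·90·70 = 3150.00, centroid at (135.00, 23.33).
ΣA = 10500.00 mm², ΣAX̄ = 811125.00 mm³, ΣAȲ = 330750.00 mm³.
X̄ = 811125.00/10500.00 = 77.25 mm; Ȳ = 330750.00/10500.00 = 31.50 mm.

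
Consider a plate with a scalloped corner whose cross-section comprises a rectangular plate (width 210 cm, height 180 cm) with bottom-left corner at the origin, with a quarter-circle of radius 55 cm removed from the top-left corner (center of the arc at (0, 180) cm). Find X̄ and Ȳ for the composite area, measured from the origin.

plate: A = 210 × 180 = 37800.00, centroid at (105.00, 90.00).
removed quarter-circle: A = −¼π·55² = -2375.83, centroid at (23.34, 156.66).
ΣA = 35424.17 cm², ΣAX̄ = 3913541.67 cm³, ΣAȲ = 3029809.03 cm³.
X̄ = 3913541.67/35424.17 = 110.48 cm; Ȳ = 3029809.03/35424.17 = 85.53 cm.

X̄ = 110.48 cm, Ȳ = 85.53 cm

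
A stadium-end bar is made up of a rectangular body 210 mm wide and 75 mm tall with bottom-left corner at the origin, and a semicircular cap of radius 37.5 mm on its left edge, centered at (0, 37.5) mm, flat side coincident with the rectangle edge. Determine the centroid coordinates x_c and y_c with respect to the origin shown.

x_c = 90.13 mm, y_c = 37.50 mm

rectangular body: A = 210 × 75 = 15750.00, centroid at (105.00, 37.50).
semicircular end: A = ½π·37.5² = 2208.93, centroid at (-15.92, 37.50).
ΣA = 17958.93 mm²
ΣAx_c = (15750.00)(105.00) + (2208.93)(-15.92) = 1618593.75 mm³
ΣAy_c = (15750.00)(37.50) + (2208.93)(37.50) = 673459.96 mm³
x_c = 1618593.75 / 17958.93 = 90.13 mm
y_c = 673459.96 / 17958.93 = 37.50 mm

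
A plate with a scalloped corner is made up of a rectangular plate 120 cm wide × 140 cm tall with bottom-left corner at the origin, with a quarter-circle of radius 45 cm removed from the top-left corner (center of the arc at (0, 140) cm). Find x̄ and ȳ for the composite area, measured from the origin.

Part | A | x̄ᵢ | ȳᵢ | A·x̄ᵢ | A·ȳᵢ
plate | 16800.00 | 60.00 | 70.00 | 1008000.00 | 1176000.00
removed quarter-circle | -1590.43 | 19.10 | 120.90 | -30375.00 | -192285.38
Σ | 15209.57 |  |  | 977625.00 | 983714.62
x̄ = 977625.00 / 15209.57 = 64.28 cm
ȳ = 983714.62 / 15209.57 = 64.68 cm

x̄ = 64.28 cm, ȳ = 64.68 cm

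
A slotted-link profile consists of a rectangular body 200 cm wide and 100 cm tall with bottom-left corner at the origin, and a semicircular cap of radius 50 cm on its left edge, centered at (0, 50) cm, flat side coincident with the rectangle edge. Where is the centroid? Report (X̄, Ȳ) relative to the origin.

X̄ = 80.10 cm, Ȳ = 50.00 cm

rectangular body: A = 200 × 100 = 20000.00, centroid at (100.00, 50.00).
semicircular end: A = ½π·50² = 3926.99, centroid at (-21.22, 50.00).
ΣA = 23926.99 cm², ΣAX̄ = 1916666.67 cm³, ΣAȲ = 1196349.54 cm³.
X̄ = 1916666.67/23926.99 = 80.10 cm; Ȳ = 1196349.54/23926.99 = 50.00 cm.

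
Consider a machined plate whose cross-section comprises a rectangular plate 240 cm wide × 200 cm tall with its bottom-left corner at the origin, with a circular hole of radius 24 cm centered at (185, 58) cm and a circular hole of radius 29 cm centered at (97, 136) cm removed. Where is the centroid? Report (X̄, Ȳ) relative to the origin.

Part | A | x̄ᵢ | ȳᵢ | A·x̄ᵢ | A·ȳᵢ
plate | 48000.00 | 120.00 | 100.00 | 5760000.00 | 4800000.00
hole 1 | -1809.56 | 185.00 | 58.00 | -334768.11 | -104954.33
hole 2 | -2642.08 | 97.00 | 136.00 | -256281.70 | -359322.80
Σ | 43548.36 |  |  | 5168950.18 | 4335722.87
X̄ = 5168950.18 / 43548.36 = 118.69 cm
Ȳ = 4335722.87 / 43548.36 = 99.56 cm

X̄ = 118.69 cm, Ȳ = 99.56 cm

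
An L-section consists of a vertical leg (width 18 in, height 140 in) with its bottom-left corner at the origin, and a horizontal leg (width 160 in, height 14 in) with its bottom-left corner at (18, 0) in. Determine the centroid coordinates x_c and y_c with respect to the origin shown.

x_c = 50.88 in, y_c = 40.35 in

vertical leg: A = 18 × 140 = 2520.00, centroid at (9.00, 70.00).
horizontal leg: A = 160 × 14 = 2240.00, centroid at (98.00, 7.00).
ΣA = 4760.00 in², ΣAx_c = 242200.00 in³, ΣAy_c = 192080.00 in³.
x_c = 242200.00/4760.00 = 50.88 in; y_c = 192080.00/4760.00 = 40.35 in.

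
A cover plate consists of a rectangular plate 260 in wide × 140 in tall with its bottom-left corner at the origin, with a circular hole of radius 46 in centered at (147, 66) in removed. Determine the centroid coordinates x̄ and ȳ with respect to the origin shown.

x̄ = 126.20 in, ȳ = 70.89 in

Part | A | x̄ᵢ | ȳᵢ | A·x̄ᵢ | A·ȳᵢ
plate | 36400.00 | 130.00 | 70.00 | 4732000.00 | 2548000.00
hole | -6647.61 | 147.00 | 66.00 | -977198.68 | -438742.26
Σ | 29752.39 |  |  | 3754801.32 | 2109257.74
x̄ = 3754801.32 / 29752.39 = 126.20 in
ȳ = 2109257.74 / 29752.39 = 70.89 in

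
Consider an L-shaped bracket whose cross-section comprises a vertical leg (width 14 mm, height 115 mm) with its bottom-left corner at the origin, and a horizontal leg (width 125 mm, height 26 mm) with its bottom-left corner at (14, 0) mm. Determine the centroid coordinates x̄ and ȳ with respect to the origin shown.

x̄ = 53.48 mm, ȳ = 27.74 mm

vertical leg: A = 14 × 115 = 1610.00, centroid at (7.00, 57.50).
horizontal leg: A = 125 × 26 = 3250.00, centroid at (76.50, 13.00).
ΣA = 4860.00 mm², ΣAx̄ = 259895.00 mm³, ΣAȳ = 134825.00 mm³.
x̄ = 259895.00/4860.00 = 53.48 mm; ȳ = 134825.00/4860.00 = 27.74 mm.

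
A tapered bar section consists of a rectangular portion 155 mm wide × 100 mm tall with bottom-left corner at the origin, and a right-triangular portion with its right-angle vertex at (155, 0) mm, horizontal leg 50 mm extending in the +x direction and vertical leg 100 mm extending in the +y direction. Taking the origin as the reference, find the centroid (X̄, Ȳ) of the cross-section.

X̄ = 90.58 mm, Ȳ = 47.69 mm

rectangular portion: A = 155 × 100 = 15500.00, centroid at (77.50, 50.00).
triangular portion: A = ½·50·100 = 2500.00, centroid at (171.67, 33.33).
ΣA = 18000.00 mm²
ΣAX̄ = (15500.00)(77.50) + (2500.00)(171.67) = 1630416.67 mm³
ΣAȲ = (15500.00)(50.00) + (2500.00)(33.33) = 858333.33 mm³
X̄ = 1630416.67 / 18000.00 = 90.58 mm
Ȳ = 858333.33 / 18000.00 = 47.69 mm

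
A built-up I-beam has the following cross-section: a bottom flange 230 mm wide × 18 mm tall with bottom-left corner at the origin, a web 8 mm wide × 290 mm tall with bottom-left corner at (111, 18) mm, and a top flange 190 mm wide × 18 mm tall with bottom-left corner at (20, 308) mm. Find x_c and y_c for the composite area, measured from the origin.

Part | A | x̄ᵢ | ȳᵢ | A·x̄ᵢ | A·ȳᵢ
bottom flange | 4140.00 | 115.00 | 9.00 | 476100.00 | 37260.00
web | 2320.00 | 115.00 | 163.00 | 266800.00 | 378160.00
top flange | 3420.00 | 115.00 | 317.00 | 393300.00 | 1084140.00
Σ | 9880.00 |  |  | 1136200.00 | 1499560.00
x_c = 1136200.00 / 9880.00 = 115.00 mm
y_c = 1499560.00 / 9880.00 = 151.78 mm

x_c = 115.00 mm, y_c = 151.78 mm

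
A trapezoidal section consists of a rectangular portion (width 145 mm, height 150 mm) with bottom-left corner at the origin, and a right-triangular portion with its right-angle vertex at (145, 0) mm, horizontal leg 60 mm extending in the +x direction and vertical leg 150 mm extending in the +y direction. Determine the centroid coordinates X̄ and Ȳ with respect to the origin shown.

X̄ = 88.36 mm, Ȳ = 70.71 mm

Part | A | x̄ᵢ | ȳᵢ | A·x̄ᵢ | A·ȳᵢ
rectangular portion | 21750.00 | 72.50 | 75.00 | 1576875.00 | 1631250.00
triangular portion | 4500.00 | 165.00 | 50.00 | 742500.00 | 225000.00
Σ | 26250.00 |  |  | 2319375.00 | 1856250.00
X̄ = 2319375.00 / 26250.00 = 88.36 mm
Ȳ = 1856250.00 / 26250.00 = 70.71 mm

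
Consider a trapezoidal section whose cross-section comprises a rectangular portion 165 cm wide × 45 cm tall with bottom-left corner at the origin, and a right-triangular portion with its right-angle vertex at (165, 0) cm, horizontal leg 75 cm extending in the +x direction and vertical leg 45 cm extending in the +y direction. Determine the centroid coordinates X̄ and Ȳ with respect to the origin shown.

rectangular portion: A = 165 × 45 = 7425.00, centroid at (82.50, 22.50).
triangular portion: A = ½·75·45 = 1687.50, centroid at (190.00, 15.00).
ΣA = 9112.50 cm²
ΣAX̄ = (7425.00)(82.50) + (1687.50)(190.00) = 933187.50 cm³
ΣAȲ = (7425.00)(22.50) + (1687.50)(15.00) = 192375.00 cm³
X̄ = 933187.50 / 9112.50 = 102.41 cm
Ȳ = 192375.00 / 9112.50 = 21.11 cm

X̄ = 102.41 cm, Ȳ = 21.11 cm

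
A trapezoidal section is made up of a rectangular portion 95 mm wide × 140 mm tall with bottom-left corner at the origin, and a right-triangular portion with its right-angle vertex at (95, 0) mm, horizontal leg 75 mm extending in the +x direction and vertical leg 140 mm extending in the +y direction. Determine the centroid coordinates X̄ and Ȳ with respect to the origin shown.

rectangular portion: A = 95 × 140 = 13300.00, centroid at (47.50, 70.00).
triangular portion: A = ½·75·140 = 5250.00, centroid at (120.00, 46.67).
ΣA = 18550.00 mm², ΣAX̄ = 1261750.00 mm³, ΣAȲ = 1176000.00 mm³.
X̄ = 1261750.00/18550.00 = 68.02 mm; Ȳ = 1176000.00/18550.00 = 63.40 mm.

X̄ = 68.02 mm, Ȳ = 63.40 mm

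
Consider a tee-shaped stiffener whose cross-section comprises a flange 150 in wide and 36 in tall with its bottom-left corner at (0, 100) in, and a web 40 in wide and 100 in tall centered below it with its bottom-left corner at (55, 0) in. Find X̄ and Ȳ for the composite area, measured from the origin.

Part | A | x̄ᵢ | ȳᵢ | A·x̄ᵢ | A·ȳᵢ
web | 4000.00 | 75.00 | 50.00 | 300000.00 | 200000.00
flange | 5400.00 | 75.00 | 118.00 | 405000.00 | 637200.00
Σ | 9400.00 |  |  | 705000.00 | 837200.00
X̄ = 705000.00 / 9400.00 = 75.00 in
Ȳ = 837200.00 / 9400.00 = 89.06 in

X̄ = 75.00 in, Ȳ = 89.06 in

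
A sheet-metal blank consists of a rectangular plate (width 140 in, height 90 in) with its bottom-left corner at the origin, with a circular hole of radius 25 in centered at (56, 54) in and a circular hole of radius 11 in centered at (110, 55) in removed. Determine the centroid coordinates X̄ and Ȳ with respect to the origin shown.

Part | A | x̄ᵢ | ȳᵢ | A·x̄ᵢ | A·ȳᵢ
plate | 12600.00 | 70.00 | 45.00 | 882000.00 | 567000.00
hole 1 | -1963.50 | 56.00 | 54.00 | -109955.74 | -106028.75
hole 2 | -380.13 | 110.00 | 55.00 | -41814.60 | -20907.30
Σ | 10256.37 |  |  | 730229.66 | 440063.95
X̄ = 730229.66 / 10256.37 = 71.20 in
Ȳ = 440063.95 / 10256.37 = 42.91 in

X̄ = 71.20 in, Ȳ = 42.91 in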